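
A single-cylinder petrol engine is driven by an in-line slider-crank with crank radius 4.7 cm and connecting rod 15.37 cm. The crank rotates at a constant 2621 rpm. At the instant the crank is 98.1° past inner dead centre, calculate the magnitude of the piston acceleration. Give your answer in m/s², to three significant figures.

ω = 2π·2621/60 = 274.5 rad/s
x(θ) = r cosθ + √(L² − r² sin²θ); with ω constant, a = ω²·d²x/dθ².
d²x/dθ² = −r cosθ − r²(cos2θ)/√u − r⁴ sin²2θ/(4u^{3/2}),  u = L² − r² sin²θ = 0.0214585 m².
Substituting r = 0.047 m, L = 0.1537 m, θ = 98.1°: d²x/dθ² = +0.021073 m.
a = ω²·d²x/dθ² = (274.5)²·(+0.021073) = +1587.5 m/s²;  |a| = 1587.5 m/s².

1590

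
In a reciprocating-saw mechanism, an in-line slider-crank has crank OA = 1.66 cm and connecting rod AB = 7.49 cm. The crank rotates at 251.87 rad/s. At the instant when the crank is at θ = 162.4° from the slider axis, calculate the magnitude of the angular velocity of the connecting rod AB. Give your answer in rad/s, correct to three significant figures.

ω = 251.9 rad/s
The rod makes angle φ with the slider axis where L sinφ = r sinθ; differentiating, L cosφ·φ̇ = r ω cosθ.
L cosφ = √(L² − r² sin²θ) = 0.074732 m.
|ω_rod| = r ω |cosθ| / √(L² − r² sin²θ) = 0.0166·251.9·0.95319/0.074732 = 53.329 rad/s.

53.3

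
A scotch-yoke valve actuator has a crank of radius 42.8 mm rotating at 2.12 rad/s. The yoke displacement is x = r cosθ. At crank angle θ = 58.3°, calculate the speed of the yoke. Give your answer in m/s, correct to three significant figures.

0.0772

ω = 2.12 rad/s
x = r cosθ ⇒ ẋ = −rω sinθ.
|v| = rω|sinθ| = 0.0428·2.12·|sin 58.3°| = 0.077199 m/s.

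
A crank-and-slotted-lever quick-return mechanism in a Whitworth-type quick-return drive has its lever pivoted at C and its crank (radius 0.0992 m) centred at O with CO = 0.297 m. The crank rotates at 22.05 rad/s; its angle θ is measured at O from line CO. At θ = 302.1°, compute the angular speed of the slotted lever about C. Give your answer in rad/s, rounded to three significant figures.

4.35

ω = 22.05 rad/s
Crank pin A relative to C: A = (d + r cosθ, r sinθ); lever angle φ = atan2(r sinθ, d + r cosθ).
Differentiating tanφ: φ̇ = rω(d cosθ + r)/(d² + r² + 2dr cosθ).
d² + r² + 2dr cosθ = |CA|² = 0.129362 m²;  d cosθ + r = +0.25703 m.
|ω_lever| = |0.0992·22.05·+0.25703| / 0.129362 = 4.346 rad/s.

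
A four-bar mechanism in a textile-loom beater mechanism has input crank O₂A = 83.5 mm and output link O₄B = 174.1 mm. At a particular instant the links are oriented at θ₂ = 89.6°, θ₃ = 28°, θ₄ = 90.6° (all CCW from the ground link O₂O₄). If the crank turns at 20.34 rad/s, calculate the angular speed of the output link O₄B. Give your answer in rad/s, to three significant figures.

9.67

ω₂ = 20.34 rad/s
Differentiating the loop-closure r₂e^{iθ₂}+r₃e^{iθ₃}=r₁+r₄e^{iθ₄} gives r₂ω₂e^{iθ₂}+r₃ω₃e^{iθ₃}=r₄ω₄e^{iθ₄}.
Eliminating the other unknown: ω₄ = r₂ω₂ sin(θ₂−θ₃) / [r₄ sin(θ₄−θ₃)].
Numerator sine = +0.87965; denominator sine = +0.88782.
Result = 0.0835·20.34·(+0.87965) / (0.1741·(+0.88782)) = +9.6655 rad/s; magnitude 9.6655 rad/s.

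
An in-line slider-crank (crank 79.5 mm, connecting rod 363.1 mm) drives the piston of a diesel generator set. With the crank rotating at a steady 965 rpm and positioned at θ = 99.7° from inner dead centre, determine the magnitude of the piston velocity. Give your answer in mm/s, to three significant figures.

7620

ω = 2π·965/60 = 101.1 rad/s
For an in-line slider-crank, x = r cosθ + √(L² − r² sin²θ), so v = −rω sinθ·[1 + r cosθ/√(L² − r² sin²θ)].
With r = 0.0795 m, L = 0.3631 m, θ = 99.7°: √(L² − r² sin²θ) = 0.35454 m.
v = −0.0795·101.1·0.98570·[1 + 0.0795·-0.16849/0.35454] = -7.6198 m/s.
|v| = 7.6198 m/s = 7619.8 mm/s.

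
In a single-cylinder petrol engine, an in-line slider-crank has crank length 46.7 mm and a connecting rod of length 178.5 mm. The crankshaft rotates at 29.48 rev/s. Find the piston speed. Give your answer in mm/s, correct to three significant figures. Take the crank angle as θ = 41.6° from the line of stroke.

ω = 2π·29.5 = 185.2 rad/s
For an in-line slider-crank, x = r cosθ + √(L² − r² sin²θ), so v = −rω sinθ·[1 + r cosθ/√(L² − r² sin²θ)].
With r = 0.0467 m, L = 0.1785 m, θ = 41.6°: √(L² − r² sin²θ) = 0.17579 m.
v = −0.0467·185.2·0.66393·[1 + 0.0467·0.74780/0.17579] = -6.884 m/s.
|v| = 6.884 m/s = 6884 mm/s.

6880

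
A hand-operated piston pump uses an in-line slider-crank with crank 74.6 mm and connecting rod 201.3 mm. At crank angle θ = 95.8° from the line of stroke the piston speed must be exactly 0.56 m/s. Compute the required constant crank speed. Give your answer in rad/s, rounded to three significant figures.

For an in-line slider-crank, |v_piston| = rω|sinθ|·[1 + r cosθ/√(L² − r² sin²θ)].
With r = 0.0746 m, L = 0.2013 m, θ = 95.8°: the bracketed kinematic factor |dx/dθ| = 0.071228 m.
ω = v/|dx/dθ| = 0.56/0.071228 = 7.8621 rad/s.

7.86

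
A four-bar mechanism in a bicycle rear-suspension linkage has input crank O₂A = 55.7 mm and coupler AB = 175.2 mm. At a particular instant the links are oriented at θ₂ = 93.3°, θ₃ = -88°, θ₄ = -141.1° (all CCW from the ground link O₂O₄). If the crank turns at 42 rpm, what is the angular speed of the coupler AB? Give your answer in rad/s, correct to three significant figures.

ω₂ = 4.398 rad/s (from 42 rpm).
Differentiating the loop-closure r₂e^{iθ₂}+r₃e^{iθ₃}=r₁+r₄e^{iθ₄} gives r₂ω₂e^{iθ₂}+r₃ω₃e^{iθ₃}=r₄ω₄e^{iθ₄}.
Eliminating the other unknown: ω₃ = r₂ω₂ sin(θ₄−θ₂) / [r₃ sin(θ₃−θ₄)].
Numerator sine = +0.81310; denominator sine = +0.79968.
Result = 0.0557·4.398·(+0.81310) / (0.1752·(+0.79968)) = +1.4218 rad/s; magnitude 1.4218 rad/s.

1.42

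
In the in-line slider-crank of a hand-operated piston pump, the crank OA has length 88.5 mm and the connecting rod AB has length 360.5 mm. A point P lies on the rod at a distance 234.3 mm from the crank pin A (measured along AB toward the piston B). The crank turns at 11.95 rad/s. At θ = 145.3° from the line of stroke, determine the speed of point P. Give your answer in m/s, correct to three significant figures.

0.605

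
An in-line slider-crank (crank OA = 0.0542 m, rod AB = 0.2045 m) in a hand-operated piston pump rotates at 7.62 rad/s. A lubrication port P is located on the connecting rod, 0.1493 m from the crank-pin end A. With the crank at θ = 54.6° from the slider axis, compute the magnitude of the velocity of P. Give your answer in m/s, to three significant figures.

ω = 7.62 rad/s.  Crank-pin speed |V_A| = rω = 0.413 m/s, perpendicular to OA.
Rod angle: sinφ = −(r/L) sinθ ⇒ φ = -12.476°; ω_rod = −rω cosθ/√(L²−r²sin²θ) = -1.1982 rad/s.
V_P = V_A + ω_rod × AP, with AP = 0.1493 m along the rod.
Components: V_Px = −rω sinθ − a·ω_rod·sinφ = -0.3753 m/s;  V_Py = rω cosθ + a·ω_rod·cosφ = +0.064579 m/s.
|V_P| = √(V_Px² + V_Py²) = 0.38081 m/s.

0.381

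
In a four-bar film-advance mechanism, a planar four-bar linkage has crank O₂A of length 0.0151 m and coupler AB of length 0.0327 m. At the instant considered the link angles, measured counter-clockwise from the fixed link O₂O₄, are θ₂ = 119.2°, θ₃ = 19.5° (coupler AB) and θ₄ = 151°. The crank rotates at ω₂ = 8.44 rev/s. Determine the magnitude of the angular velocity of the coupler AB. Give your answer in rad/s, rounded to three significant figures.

17.2

ω₂ = 53.03 rad/s (from 8.44 rev/s).
Differentiating the loop-closure r₂e^{iθ₂}+r₃e^{iθ₃}=r₁+r₄e^{iθ₄} gives r₂ω₂e^{iθ₂}+r₃ω₃e^{iθ₃}=r₄ω₄e^{iθ₄}.
Eliminating the other unknown: ω₃ = r₂ω₂ sin(θ₄−θ₂) / [r₃ sin(θ₃−θ₄)].
Numerator sine = +0.52696; denominator sine = -0.74896.
Result = 0.0151·53.03·(+0.52696) / (0.0327·(-0.74896)) = -17.229 rad/s; magnitude 17.229 rad/s.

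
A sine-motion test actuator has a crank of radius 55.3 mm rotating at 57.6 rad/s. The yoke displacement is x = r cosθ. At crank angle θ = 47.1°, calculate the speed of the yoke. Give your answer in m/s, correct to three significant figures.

ω = 57.6 rad/s
x = r cosθ ⇒ ẋ = −rω sinθ.
|v| = rω|sinθ| = 0.0553·57.6·|sin 47.1°| = 2.3334 m/s.

2.33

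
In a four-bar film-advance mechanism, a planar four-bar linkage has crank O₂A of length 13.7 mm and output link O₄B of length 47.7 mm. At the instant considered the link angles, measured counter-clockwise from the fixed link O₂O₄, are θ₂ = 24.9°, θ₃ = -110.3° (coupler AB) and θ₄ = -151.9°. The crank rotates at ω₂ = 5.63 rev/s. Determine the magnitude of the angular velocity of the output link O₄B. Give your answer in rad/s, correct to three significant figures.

10.8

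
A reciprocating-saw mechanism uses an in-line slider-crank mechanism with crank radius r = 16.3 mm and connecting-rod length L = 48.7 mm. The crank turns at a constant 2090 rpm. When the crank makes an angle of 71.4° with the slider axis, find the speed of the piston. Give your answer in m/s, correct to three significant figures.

3.76

ω = 2π·2090/60 = 218.9 rad/s
For an in-line slider-crank, x = r cosθ + √(L² − r² sin²θ), so v = −rω sinθ·[1 + r cosθ/√(L² − r² sin²θ)].
With r = 0.0163 m, L = 0.0487 m, θ = 71.4°: √(L² − r² sin²θ) = 0.046185 m.
v = −0.0163·218.9·0.94777·[1 + 0.0163·0.31896/0.046185] = -3.7618 m/s.
|v| = 3.7618 m/s.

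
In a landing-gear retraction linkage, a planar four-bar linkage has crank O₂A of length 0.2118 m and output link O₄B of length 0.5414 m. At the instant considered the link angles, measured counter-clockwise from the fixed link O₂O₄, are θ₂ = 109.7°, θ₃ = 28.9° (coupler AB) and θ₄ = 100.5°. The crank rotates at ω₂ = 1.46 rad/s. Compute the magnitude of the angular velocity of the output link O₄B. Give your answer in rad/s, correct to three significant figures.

0.594

ω₂ = 1.46 rad/s
Differentiating the loop-closure r₂e^{iθ₂}+r₃e^{iθ₃}=r₁+r₄e^{iθ₄} gives r₂ω₂e^{iθ₂}+r₃ω₃e^{iθ₃}=r₄ω₄e^{iθ₄}.
Eliminating the other unknown: ω₄ = r₂ω₂ sin(θ₂−θ₃) / [r₄ sin(θ₄−θ₃)].
Numerator sine = +0.98714; denominator sine = +0.94888.
Result = 0.2118·1.46·(+0.98714) / (0.5414·(+0.94888)) = +0.59419 rad/s; magnitude 0.59419 rad/s.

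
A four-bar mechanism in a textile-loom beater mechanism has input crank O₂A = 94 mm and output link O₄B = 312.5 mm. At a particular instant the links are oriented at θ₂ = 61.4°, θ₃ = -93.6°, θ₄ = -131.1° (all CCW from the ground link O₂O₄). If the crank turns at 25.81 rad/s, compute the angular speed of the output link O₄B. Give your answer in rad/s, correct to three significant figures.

5.39

ω₂ = 25.81 rad/s
Differentiating the loop-closure r₂e^{iθ₂}+r₃e^{iθ₃}=r₁+r₄e^{iθ₄} gives r₂ω₂e^{iθ₂}+r₃ω₃e^{iθ₃}=r₄ω₄e^{iθ₄}.
Eliminating the other unknown: ω₄ = r₂ω₂ sin(θ₂−θ₃) / [r₄ sin(θ₄−θ₃)].
Numerator sine = +0.42262; denominator sine = -0.60876.
Result = 0.094·25.81·(+0.42262) / (0.3125·(-0.60876)) = -5.3897 rad/s; magnitude 5.3897 rad/s.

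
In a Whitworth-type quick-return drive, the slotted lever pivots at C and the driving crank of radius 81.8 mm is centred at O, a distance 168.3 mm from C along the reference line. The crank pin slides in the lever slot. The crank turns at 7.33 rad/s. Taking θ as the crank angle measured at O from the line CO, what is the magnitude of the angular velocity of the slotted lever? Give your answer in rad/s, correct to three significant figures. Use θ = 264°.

ω = 7.33 rad/s
Crank pin A relative to C: A = (d + r cosθ, r sinθ); lever angle φ = atan2(r sinθ, d + r cosθ).
Differentiating tanφ: φ̇ = rω(d cosθ + r)/(d² + r² + 2dr cosθ).
d² + r² + 2dr cosθ = |CA|² = 0.0321381 m²;  d cosθ + r = +0.064208 m.
|ω_lever| = |0.0818·7.33·+0.064208| / 0.0321381 = 1.1979 rad/s.

1.20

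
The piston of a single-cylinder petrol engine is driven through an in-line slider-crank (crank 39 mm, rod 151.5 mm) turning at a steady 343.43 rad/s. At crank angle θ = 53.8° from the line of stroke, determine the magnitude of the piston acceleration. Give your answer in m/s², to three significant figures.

2370

ω = 343.4 rad/s
x(θ) = r cosθ + √(L² − r² sin²θ); with ω constant, a = ω²·d²x/dθ².
d²x/dθ² = −r cosθ − r²(cos2θ)/√u − r⁴ sin²2θ/(4u^{3/2}),  u = L² − r² sin²θ = 0.0219618 m².
Substituting r = 0.039 m, L = 0.1515 m, θ = 53.8°: d²x/dθ² = -0.020092 m.
a = ω²·d²x/dθ² = (343.4)²·(-0.020092) = -2369.7 m/s²;  |a| = 2369.7 m/s².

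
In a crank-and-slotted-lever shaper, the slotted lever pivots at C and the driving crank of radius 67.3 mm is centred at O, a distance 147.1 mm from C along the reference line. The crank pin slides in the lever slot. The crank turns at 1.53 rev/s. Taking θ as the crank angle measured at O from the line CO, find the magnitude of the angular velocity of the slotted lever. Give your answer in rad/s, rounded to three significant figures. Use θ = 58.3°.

2.56

ω = 9.613 rad/s (from 1.53 rev/s).
Crank pin A relative to C: A = (d + r cosθ, r sinθ); lever angle φ = atan2(r sinθ, d + r cosθ).
Differentiating tanφ: φ̇ = rω(d cosθ + r)/(d² + r² + 2dr cosθ).
d² + r² + 2dr cosθ = |CA|² = 0.0365719 m²;  d cosθ + r = +0.1446 m.
|ω_lever| = |0.0673·9.613·+0.1446| / 0.0365719 = 2.558 rad/s.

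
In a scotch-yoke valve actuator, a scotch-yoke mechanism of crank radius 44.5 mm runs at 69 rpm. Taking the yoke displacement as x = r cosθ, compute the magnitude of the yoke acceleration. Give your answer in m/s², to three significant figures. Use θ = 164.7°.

2.24

ω = 7.226 rad/s (from 69 rpm).
x = r cosθ ⇒ ẍ = −rω² cosθ (ω constant).
|a| = rω²|cosθ| = 0.0445·(7.226)²·|cos 164.7°| = 2.241 m/s².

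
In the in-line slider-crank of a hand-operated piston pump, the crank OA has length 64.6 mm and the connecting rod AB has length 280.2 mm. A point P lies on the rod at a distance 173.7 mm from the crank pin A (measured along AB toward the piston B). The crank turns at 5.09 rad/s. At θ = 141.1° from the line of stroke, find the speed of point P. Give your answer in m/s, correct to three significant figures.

0.207

ω = 5.09 rad/s.  Crank-pin speed |V_A| = rω = 0.32881 m/s, perpendicular to OA.
Rod angle: sinφ = −(r/L) sinθ ⇒ φ = -8.324°; ω_rod = −rω cosθ/√(L²−r²sin²θ) = +0.92299 rad/s.
V_P = V_A + ω_rod × AP, with AP = 0.1737 m along the rod.
Components: V_Px = −rω sinθ − a·ω_rod·sinφ = -0.18327 m/s;  V_Py = rω cosθ + a·ω_rod·cosφ = -0.097263 m/s.
|V_P| = √(V_Px² + V_Py²) = 0.20748 m/s.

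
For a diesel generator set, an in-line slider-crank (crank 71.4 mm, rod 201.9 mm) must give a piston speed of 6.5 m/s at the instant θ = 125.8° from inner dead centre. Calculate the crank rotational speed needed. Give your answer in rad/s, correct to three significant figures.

143

For an in-line slider-crank, |v_piston| = rω|sinθ|·[1 + r cosθ/√(L² − r² sin²θ)].
With r = 0.0714 m, L = 0.2019 m, θ = 125.8°: the bracketed kinematic factor |dx/dθ| = 0.045405 m.
ω = v/|dx/dθ| = 6.5/0.045405 = 143.16 rad/s.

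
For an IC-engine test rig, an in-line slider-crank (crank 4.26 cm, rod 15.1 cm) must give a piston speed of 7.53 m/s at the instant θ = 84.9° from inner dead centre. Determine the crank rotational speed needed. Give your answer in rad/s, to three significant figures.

For an in-line slider-crank, |v_piston| = rω|sinθ|·[1 + r cosθ/√(L² − r² sin²θ)].
With r = 0.0426 m, L = 0.151 m, θ = 84.9°: the bracketed kinematic factor |dx/dθ| = 0.04354 m.
ω = v/|dx/dθ| = 7.53/0.04354 = 172.94 rad/s.

173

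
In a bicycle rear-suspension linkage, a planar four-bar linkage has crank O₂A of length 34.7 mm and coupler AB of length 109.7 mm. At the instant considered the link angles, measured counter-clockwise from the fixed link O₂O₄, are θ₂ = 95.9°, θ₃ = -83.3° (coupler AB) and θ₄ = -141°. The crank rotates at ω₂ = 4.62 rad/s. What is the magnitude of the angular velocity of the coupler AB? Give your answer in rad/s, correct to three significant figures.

1.45

ω₂ = 4.62 rad/s
Differentiating the loop-closure r₂e^{iθ₂}+r₃e^{iθ₃}=r₁+r₄e^{iθ₄} gives r₂ω₂e^{iθ₂}+r₃ω₃e^{iθ₃}=r₄ω₄e^{iθ₄}.
Eliminating the other unknown: ω₃ = r₂ω₂ sin(θ₄−θ₂) / [r₃ sin(θ₃−θ₄)].
Numerator sine = +0.83772; denominator sine = +0.84526.
Result = 0.0347·4.62·(+0.83772) / (0.1097·(+0.84526)) = +1.4483 rad/s; magnitude 1.4483 rad/s.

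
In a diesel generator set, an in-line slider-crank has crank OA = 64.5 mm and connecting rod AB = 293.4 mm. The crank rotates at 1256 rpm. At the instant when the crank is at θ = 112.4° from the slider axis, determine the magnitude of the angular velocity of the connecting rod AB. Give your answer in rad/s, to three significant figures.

ω = 131.5 rad/s (converted from 1256 rpm).
The rod makes angle φ with the slider axis where L sinφ = r sinθ; differentiating, L cosφ·φ̇ = r ω cosθ.
L cosφ = √(L² − r² sin²θ) = 0.28728 m.
|ω_rod| = r ω |cosθ| / √(L² − r² sin²θ) = 0.0645·131.5·0.38107/0.28728 = 11.253 rad/s.

11.3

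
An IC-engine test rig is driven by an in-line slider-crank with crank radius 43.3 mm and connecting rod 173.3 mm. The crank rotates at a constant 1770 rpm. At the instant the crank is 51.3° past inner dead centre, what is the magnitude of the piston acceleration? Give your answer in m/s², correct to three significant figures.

ω = 2π·1770/60 = 185.4 rad/s
x(θ) = r cosθ + √(L² − r² sin²θ); with ω constant, a = ω²·d²x/dθ².
d²x/dθ² = −r cosθ − r²(cos2θ)/√u − r⁴ sin²2θ/(4u^{3/2}),  u = L² − r² sin²θ = 0.0288909 m².
Substituting r = 0.0433 m, L = 0.1733 m, θ = 51.3°: d²x/dθ² = -0.024837 m.
a = ω²·d²x/dθ² = (185.4)²·(-0.024837) = -853.31 m/s²;  |a| = 853.31 m/s².

853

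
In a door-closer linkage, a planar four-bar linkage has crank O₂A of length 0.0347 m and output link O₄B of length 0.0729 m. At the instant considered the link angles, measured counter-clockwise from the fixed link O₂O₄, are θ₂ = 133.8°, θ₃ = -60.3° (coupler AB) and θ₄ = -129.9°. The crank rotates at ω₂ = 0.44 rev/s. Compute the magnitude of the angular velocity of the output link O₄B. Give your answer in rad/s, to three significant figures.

0.342

ω₂ = 2.765 rad/s (from 0.44 rev/s).
Differentiating the loop-closure r₂e^{iθ₂}+r₃e^{iθ₃}=r₁+r₄e^{iθ₄} gives r₂ω₂e^{iθ₂}+r₃ω₃e^{iθ₃}=r₄ω₄e^{iθ₄}.
Eliminating the other unknown: ω₄ = r₂ω₂ sin(θ₂−θ₃) / [r₄ sin(θ₄−θ₃)].
Numerator sine = -0.24362; denominator sine = -0.93728.
Result = 0.0347·2.765·(-0.24362) / (0.0729·(-0.93728)) = +0.34203 rad/s; magnitude 0.34203 rad/s.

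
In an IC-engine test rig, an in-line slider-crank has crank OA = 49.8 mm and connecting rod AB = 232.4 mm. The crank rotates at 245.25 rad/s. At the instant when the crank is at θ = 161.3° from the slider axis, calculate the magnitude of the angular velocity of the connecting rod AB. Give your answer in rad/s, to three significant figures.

49.9

ω = 245.2 rad/s
The rod makes angle φ with the slider axis where L sinφ = r sinθ; differentiating, L cosφ·φ̇ = r ω cosθ.
L cosφ = √(L² − r² sin²θ) = 0.23185 m.
|ω_rod| = r ω |cosθ| / √(L² − r² sin²θ) = 0.0498·245.2·0.94721/0.23185 = 49.897 rad/s.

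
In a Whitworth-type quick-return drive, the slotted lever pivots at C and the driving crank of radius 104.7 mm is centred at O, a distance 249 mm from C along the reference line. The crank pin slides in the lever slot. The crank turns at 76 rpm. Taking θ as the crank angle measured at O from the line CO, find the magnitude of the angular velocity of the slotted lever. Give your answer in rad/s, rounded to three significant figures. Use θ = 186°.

ω = 7.959 rad/s (from 76 rpm).
Crank pin A relative to C: A = (d + r cosθ, r sinθ); lever angle φ = atan2(r sinθ, d + r cosθ).
Differentiating tanφ: φ̇ = rω(d cosθ + r)/(d² + r² + 2dr cosθ).
d² + r² + 2dr cosθ = |CA|² = 0.0211081 m²;  d cosθ + r = -0.14294 m.
|ω_lever| = |0.1047·7.959·-0.14294| / 0.0211081 = 5.6426 rad/s.

5.64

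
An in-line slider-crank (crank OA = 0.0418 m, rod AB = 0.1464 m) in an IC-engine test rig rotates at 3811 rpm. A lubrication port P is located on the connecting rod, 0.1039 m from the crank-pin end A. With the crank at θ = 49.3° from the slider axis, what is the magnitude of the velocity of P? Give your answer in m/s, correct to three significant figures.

14.7

ω = 399.1 rad/s.  Crank-pin speed |V_A| = rω = 16.682 m/s, perpendicular to OA.
Rod angle: sinφ = −(r/L) sinθ ⇒ φ = -12.501°; ω_rod = −rω cosθ/√(L²−r²sin²θ) = -76.109 rad/s.
V_P = V_A + ω_rod × AP, with AP = 0.1039 m along the rod.
Components: V_Px = −rω sinθ − a·ω_rod·sinφ = -14.359 m/s;  V_Py = rω cosθ + a·ω_rod·cosφ = +3.1579 m/s.
|V_P| = √(V_Px² + V_Py²) = 14.702 m/s.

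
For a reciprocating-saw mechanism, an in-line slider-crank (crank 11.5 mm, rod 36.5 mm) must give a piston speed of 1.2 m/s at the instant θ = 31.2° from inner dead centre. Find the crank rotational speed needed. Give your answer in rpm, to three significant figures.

1510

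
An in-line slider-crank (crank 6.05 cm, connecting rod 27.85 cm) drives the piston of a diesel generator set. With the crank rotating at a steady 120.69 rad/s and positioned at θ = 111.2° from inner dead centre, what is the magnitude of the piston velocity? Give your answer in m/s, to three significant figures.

6.26

ω = 120.7 rad/s
For an in-line slider-crank, x = r cosθ + √(L² − r² sin²θ), so v = −rω sinθ·[1 + r cosθ/√(L² − r² sin²θ)].
With r = 0.0605 m, L = 0.2785 m, θ = 111.2°: √(L² − r² sin²θ) = 0.27273 m.
v = −0.0605·120.7·0.93232·[1 + 0.0605·-0.36162/0.27273] = -6.2615 m/s.
|v| = 6.2615 m/s.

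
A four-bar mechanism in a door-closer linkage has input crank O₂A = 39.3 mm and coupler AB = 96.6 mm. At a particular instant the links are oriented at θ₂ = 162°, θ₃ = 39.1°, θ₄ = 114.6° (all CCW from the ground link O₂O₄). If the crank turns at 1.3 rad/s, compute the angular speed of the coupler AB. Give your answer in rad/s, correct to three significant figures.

ω₂ = 1.3 rad/s
Differentiating the loop-closure r₂e^{iθ₂}+r₃e^{iθ₃}=r₁+r₄e^{iθ₄} gives r₂ω₂e^{iθ₂}+r₃ω₃e^{iθ₃}=r₄ω₄e^{iθ₄}.
Eliminating the other unknown: ω₃ = r₂ω₂ sin(θ₄−θ₂) / [r₃ sin(θ₃−θ₄)].
Numerator sine = -0.73610; denominator sine = -0.96815.
Result = 0.0393·1.3·(-0.73610) / (0.0966·(-0.96815)) = +0.40212 rad/s; magnitude 0.40212 rad/s.

0.402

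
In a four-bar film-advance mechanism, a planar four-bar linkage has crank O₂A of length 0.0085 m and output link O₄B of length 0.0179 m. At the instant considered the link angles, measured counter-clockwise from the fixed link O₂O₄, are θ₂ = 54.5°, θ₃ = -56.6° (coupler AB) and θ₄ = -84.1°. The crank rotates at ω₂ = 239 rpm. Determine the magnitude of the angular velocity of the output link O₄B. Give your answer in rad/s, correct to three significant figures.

24.0

ω₂ = 25.03 rad/s (from 239 rpm).
Differentiating the loop-closure r₂e^{iθ₂}+r₃e^{iθ₃}=r₁+r₄e^{iθ₄} gives r₂ω₂e^{iθ₂}+r₃ω₃e^{iθ₃}=r₄ω₄e^{iθ₄}.
Eliminating the other unknown: ω₄ = r₂ω₂ sin(θ₂−θ₃) / [r₄ sin(θ₄−θ₃)].
Numerator sine = +0.93295; denominator sine = -0.46175.
Result = 0.0085·25.03·(+0.93295) / (0.0179·(-0.46175)) = -24.013 rad/s; magnitude 24.013 rad/s.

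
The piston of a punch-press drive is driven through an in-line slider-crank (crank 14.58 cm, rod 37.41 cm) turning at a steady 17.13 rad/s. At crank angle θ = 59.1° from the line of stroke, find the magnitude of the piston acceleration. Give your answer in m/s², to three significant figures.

ω = 17.13 rad/s
x(θ) = r cosθ + √(L² − r² sin²θ); with ω constant, a = ω²·d²x/dθ².
d²x/dθ² = −r cosθ − r²(cos2θ)/√u − r⁴ sin²2θ/(4u^{3/2}),  u = L² − r² sin²θ = 0.124299 m².
Substituting r = 0.1458 m, L = 0.3741 m, θ = 59.1°: d²x/dθ² = -0.048384 m.
a = ω²·d²x/dθ² = (17.13)²·(-0.048384) = -14.198 m/s²;  |a| = 14.198 m/s².

14.2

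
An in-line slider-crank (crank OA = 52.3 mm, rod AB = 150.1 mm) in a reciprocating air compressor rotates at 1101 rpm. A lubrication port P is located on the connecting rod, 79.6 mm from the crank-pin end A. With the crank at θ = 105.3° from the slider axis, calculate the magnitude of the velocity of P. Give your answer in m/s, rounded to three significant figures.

5.57

ω = 115.3 rad/s.  Crank-pin speed |V_A| = rω = 6.03 m/s, perpendicular to OA.
Rod angle: sinφ = −(r/L) sinθ ⇒ φ = -19.639°; ω_rod = −rω cosθ/√(L²−r²sin²θ) = +11.255 rad/s.
V_P = V_A + ω_rod × AP, with AP = 0.0796 m along the rod.
Components: V_Px = −rω sinθ − a·ω_rod·sinφ = -5.5152 m/s;  V_Py = rω cosθ + a·ω_rod·cosφ = -0.74734 m/s.
|V_P| = √(V_Px² + V_Py²) = 5.5656 m/s.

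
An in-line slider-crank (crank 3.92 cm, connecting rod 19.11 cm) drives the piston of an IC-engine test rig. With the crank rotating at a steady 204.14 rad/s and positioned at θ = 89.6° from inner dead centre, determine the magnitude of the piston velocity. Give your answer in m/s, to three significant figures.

8.01

ω = 204.1 rad/s
For an in-line slider-crank, x = r cosθ + √(L² − r² sin²θ), so v = −rω sinθ·[1 + r cosθ/√(L² − r² sin²θ)].
With r = 0.0392 m, L = 0.1911 m, θ = 89.6°: √(L² − r² sin²θ) = 0.18704 m.
v = −0.0392·204.1·0.99998·[1 + 0.0392·0.00698/0.18704] = -8.0138 m/s.
|v| = 8.0138 m/s.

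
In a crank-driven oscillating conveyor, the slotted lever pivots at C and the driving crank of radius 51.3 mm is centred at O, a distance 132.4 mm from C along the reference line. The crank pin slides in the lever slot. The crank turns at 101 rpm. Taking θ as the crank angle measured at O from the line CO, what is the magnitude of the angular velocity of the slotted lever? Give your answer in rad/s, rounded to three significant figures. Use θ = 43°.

2.67

ω = 10.58 rad/s (from 101 rpm).
Crank pin A relative to C: A = (d + r cosθ, r sinθ); lever angle φ = atan2(r sinθ, d + r cosθ).
Differentiating tanφ: φ̇ = rω(d cosθ + r)/(d² + r² + 2dr cosθ).
d² + r² + 2dr cosθ = |CA|² = 0.0300963 m²;  d cosθ + r = +0.14813 m.
|ω_lever| = |0.0513·10.58·+0.14813| / 0.0300963 = 2.6705 rad/s.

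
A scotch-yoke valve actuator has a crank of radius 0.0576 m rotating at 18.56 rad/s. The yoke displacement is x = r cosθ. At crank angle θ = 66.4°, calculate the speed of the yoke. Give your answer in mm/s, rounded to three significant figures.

980

ω = 18.56 rad/s
x = r cosθ ⇒ ẋ = −rω sinθ.
|v| = rω|sinθ| = 0.0576·18.56·|sin 66.4°| = 0.97964 m/s = 979.64 mm/s.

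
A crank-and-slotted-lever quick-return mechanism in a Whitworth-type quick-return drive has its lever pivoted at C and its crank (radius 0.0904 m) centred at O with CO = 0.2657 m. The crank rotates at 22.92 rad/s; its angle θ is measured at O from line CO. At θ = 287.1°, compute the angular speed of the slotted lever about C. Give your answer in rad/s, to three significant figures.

3.76

ω = 22.92 rad/s
Crank pin A relative to C: A = (d + r cosθ, r sinθ); lever angle φ = atan2(r sinθ, d + r cosθ).
Differentiating tanφ: φ̇ = rω(d cosθ + r)/(d² + r² + 2dr cosθ).
d² + r² + 2dr cosθ = |CA|² = 0.0928939 m²;  d cosθ + r = +0.16853 m.
|ω_lever| = |0.0904·22.92·+0.16853| / 0.0928939 = 3.7589 rad/s.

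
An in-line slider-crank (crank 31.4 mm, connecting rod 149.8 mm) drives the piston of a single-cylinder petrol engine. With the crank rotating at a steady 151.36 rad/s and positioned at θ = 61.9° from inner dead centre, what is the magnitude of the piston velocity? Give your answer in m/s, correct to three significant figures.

ω = 151.4 rad/s
For an in-line slider-crank, x = r cosθ + √(L² − r² sin²θ), so v = −rω sinθ·[1 + r cosθ/√(L² − r² sin²θ)].
With r = 0.0314 m, L = 0.1498 m, θ = 61.9°: √(L² − r² sin²θ) = 0.14722 m.
v = −0.0314·151.4·0.88213·[1 + 0.0314·0.47101/0.14722] = -4.6137 m/s.
|v| = 4.6137 m/s.

4.61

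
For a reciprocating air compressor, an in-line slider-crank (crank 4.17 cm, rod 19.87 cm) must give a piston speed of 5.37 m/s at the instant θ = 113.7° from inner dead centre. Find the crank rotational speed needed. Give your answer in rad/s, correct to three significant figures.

For an in-line slider-crank, |v_piston| = rω|sinθ|·[1 + r cosθ/√(L² − r² sin²θ)].
With r = 0.0417 m, L = 0.1987 m, θ = 113.7°: the bracketed kinematic factor |dx/dθ| = 0.034901 m.
ω = v/|dx/dθ| = 5.37/0.034901 = 153.86 rad/s.

154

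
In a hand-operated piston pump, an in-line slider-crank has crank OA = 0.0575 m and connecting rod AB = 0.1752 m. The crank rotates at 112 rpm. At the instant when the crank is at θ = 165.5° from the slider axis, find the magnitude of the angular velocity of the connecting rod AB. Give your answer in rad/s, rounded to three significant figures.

3.74

ω = 11.73 rad/s (converted from 112 rpm).
The rod makes angle φ with the slider axis where L sinφ = r sinθ; differentiating, L cosφ·φ̇ = r ω cosθ.
L cosφ = √(L² − r² sin²θ) = 0.17461 m.
|ω_rod| = r ω |cosθ| / √(L² − r² sin²θ) = 0.0575·11.73·0.96815/0.17461 = 3.7393 rad/s.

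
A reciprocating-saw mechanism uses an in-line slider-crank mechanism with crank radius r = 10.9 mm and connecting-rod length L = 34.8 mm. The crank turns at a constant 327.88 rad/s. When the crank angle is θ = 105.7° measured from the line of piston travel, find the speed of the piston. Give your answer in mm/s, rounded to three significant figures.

ω = 327.9 rad/s
For an in-line slider-crank, x = r cosθ + √(L² − r² sin²θ), so v = −rω sinθ·[1 + r cosθ/√(L² − r² sin²θ)].
With r = 0.0109 m, L = 0.0348 m, θ = 105.7°: √(L² − r² sin²θ) = 0.03318 m.
v = −0.0109·327.9·0.96269·[1 + 0.0109·-0.27060/0.03318] = -3.1347 m/s.
|v| = 3.1347 m/s = 3134.7 mm/s.

3130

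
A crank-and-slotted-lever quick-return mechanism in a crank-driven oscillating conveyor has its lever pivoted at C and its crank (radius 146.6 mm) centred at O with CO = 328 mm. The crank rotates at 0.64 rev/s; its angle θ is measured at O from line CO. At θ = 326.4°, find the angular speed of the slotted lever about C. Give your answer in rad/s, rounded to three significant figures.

1.18

ω = 4.021 rad/s (from 0.64 rev/s).
Crank pin A relative to C: A = (d + r cosθ, r sinθ); lever angle φ = atan2(r sinθ, d + r cosθ).
Differentiating tanφ: φ̇ = rω(d cosθ + r)/(d² + r² + 2dr cosθ).
d² + r² + 2dr cosθ = |CA|² = 0.209177 m²;  d cosθ + r = +0.4198 m.
|ω_lever| = |0.1466·4.021·+0.4198| / 0.209177 = 1.1831 rad/s.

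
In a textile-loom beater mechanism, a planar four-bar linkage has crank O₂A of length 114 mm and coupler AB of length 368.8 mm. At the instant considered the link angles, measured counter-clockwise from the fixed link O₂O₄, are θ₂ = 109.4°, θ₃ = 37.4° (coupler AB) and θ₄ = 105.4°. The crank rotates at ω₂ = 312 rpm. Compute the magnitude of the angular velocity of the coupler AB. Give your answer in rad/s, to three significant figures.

ω₂ = 32.67 rad/s (from 312 rpm).
Differentiating the loop-closure r₂e^{iθ₂}+r₃e^{iθ₃}=r₁+r₄e^{iθ₄} gives r₂ω₂e^{iθ₂}+r₃ω₃e^{iθ₃}=r₄ω₄e^{iθ₄}.
Eliminating the other unknown: ω₃ = r₂ω₂ sin(θ₄−θ₂) / [r₃ sin(θ₃−θ₄)].
Numerator sine = -0.06976; denominator sine = -0.92718.
Result = 0.114·32.67·(-0.06976) / (0.3688·(-0.92718)) = +0.75983 rad/s; magnitude 0.75983 rad/s.

0.760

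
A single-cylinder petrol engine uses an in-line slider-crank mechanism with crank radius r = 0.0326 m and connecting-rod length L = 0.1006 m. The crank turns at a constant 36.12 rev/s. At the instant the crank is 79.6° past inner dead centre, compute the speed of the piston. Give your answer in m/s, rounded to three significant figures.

7.73

ω = 2π·36.1 = 226.9 rad/s
For an in-line slider-crank, x = r cosθ + √(L² − r² sin²θ), so v = −rω sinθ·[1 + r cosθ/√(L² − r² sin²θ)].
With r = 0.0326 m, L = 0.1006 m, θ = 79.6°: √(L² − r² sin²θ) = 0.095353 m.
v = −0.0326·226.9·0.98357·[1 + 0.0326·0.18052/0.095353] = -7.7261 m/s.
|v| = 7.7261 m/s.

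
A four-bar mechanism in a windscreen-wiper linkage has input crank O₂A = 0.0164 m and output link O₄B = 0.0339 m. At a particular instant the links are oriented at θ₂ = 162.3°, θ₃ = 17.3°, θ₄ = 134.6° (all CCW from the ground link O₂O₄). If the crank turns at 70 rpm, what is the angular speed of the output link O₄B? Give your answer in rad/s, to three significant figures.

ω₂ = 7.33 rad/s (from 70 rpm).
Differentiating the loop-closure r₂e^{iθ₂}+r₃e^{iθ₃}=r₁+r₄e^{iθ₄} gives r₂ω₂e^{iθ₂}+r₃ω₃e^{iθ₃}=r₄ω₄e^{iθ₄}.
Eliminating the other unknown: ω₄ = r₂ω₂ sin(θ₂−θ₃) / [r₄ sin(θ₄−θ₃)].
Numerator sine = +0.57358; denominator sine = +0.88862.
Result = 0.0164·7.33·(+0.57358) / (0.0339·(+0.88862)) = +2.289 rad/s; magnitude 2.289 rad/s.

2.29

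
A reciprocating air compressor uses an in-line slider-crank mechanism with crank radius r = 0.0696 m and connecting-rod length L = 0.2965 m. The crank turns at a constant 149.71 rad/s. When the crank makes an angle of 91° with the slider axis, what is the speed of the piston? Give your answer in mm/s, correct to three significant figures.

10400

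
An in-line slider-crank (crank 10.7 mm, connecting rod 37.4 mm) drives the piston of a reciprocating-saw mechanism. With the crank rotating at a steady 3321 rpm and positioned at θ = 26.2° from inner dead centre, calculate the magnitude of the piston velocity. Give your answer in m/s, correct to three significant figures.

2.07

ω = 2π·3321/60 = 347.8 rad/s
For an in-line slider-crank, x = r cosθ + √(L² − r² sin²θ), so v = −rω sinθ·[1 + r cosθ/√(L² − r² sin²θ)].
With r = 0.0107 m, L = 0.0374 m, θ = 26.2°: √(L² − r² sin²θ) = 0.0371 m.
v = −0.0107·347.8·0.44151·[1 + 0.0107·0.89726/0.0371] = -2.0681 m/s.
|v| = 2.0681 m/s.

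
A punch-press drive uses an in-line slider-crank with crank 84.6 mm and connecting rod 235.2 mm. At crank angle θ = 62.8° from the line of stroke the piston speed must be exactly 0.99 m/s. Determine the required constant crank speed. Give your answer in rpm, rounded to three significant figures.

For an in-line slider-crank, |v_piston| = rω|sinθ|·[1 + r cosθ/√(L² − r² sin²θ)].
With r = 0.0846 m, L = 0.2352 m, θ = 62.8°: the bracketed kinematic factor |dx/dθ| = 0.088302 m.
ω = v/|dx/dθ| = 0.99/0.088302 = 11.211 rad/s.
N = 60ω/(2π) = 107.06 rpm.

107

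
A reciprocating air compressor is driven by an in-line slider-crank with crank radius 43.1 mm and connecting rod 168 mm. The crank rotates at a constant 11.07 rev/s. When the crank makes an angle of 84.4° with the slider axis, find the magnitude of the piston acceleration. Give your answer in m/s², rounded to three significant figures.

33.9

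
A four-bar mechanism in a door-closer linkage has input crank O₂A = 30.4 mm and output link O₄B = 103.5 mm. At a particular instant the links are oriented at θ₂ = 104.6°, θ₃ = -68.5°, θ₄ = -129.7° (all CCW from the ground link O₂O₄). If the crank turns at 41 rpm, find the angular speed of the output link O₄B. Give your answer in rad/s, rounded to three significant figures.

0.173

ω₂ = 4.294 rad/s (from 41 rpm).
Differentiating the loop-closure r₂e^{iθ₂}+r₃e^{iθ₃}=r₁+r₄e^{iθ₄} gives r₂ω₂e^{iθ₂}+r₃ω₃e^{iθ₃}=r₄ω₄e^{iθ₄}.
Eliminating the other unknown: ω₄ = r₂ω₂ sin(θ₂−θ₃) / [r₄ sin(θ₄−θ₃)].
Numerator sine = +0.12014; denominator sine = -0.87631.
Result = 0.0304·4.294·(+0.12014) / (0.1035·(-0.87631)) = -0.17289 rad/s; magnitude 0.17289 rad/s.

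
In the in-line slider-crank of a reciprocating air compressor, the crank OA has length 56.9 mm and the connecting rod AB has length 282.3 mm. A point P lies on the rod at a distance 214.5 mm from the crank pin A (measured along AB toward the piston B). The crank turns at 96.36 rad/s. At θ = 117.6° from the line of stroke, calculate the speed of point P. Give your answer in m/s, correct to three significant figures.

4.55

ω = 96.36 rad/s.  Crank-pin speed |V_A| = rω = 5.4829 m/s, perpendicular to OA.
Rod angle: sinφ = −(r/L) sinθ ⇒ φ = -10.290°; ω_rod = −rω cosθ/√(L²−r²sin²θ) = +9.1453 rad/s.
V_P = V_A + ω_rod × AP, with AP = 0.2145 m along the rod.
Components: V_Px = −rω sinθ − a·ω_rod·sinφ = -4.5086 m/s;  V_Py = rω cosθ + a·ω_rod·cosφ = -0.61008 m/s.
|V_P| = √(V_Px² + V_Py²) = 4.5496 m/s.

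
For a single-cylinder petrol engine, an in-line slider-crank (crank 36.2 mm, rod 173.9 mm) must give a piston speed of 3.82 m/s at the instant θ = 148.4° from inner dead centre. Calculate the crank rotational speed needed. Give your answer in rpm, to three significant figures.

2340

For an in-line slider-crank, |v_piston| = rω|sinθ|·[1 + r cosθ/√(L² − r² sin²θ)].
With r = 0.0362 m, L = 0.1739 m, θ = 148.4°: the bracketed kinematic factor |dx/dθ| = 0.015585 m.
ω = v/|dx/dθ| = 3.82/0.015585 = 245.11 rad/s.
N = 60ω/(2π) = 2340.6 rpm.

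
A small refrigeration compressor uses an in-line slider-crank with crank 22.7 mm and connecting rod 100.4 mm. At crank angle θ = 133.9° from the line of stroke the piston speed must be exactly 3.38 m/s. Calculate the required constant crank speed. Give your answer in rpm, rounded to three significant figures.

2350

For an in-line slider-crank, |v_piston| = rω|sinθ|·[1 + r cosθ/√(L² − r² sin²θ)].
With r = 0.0227 m, L = 0.1004 m, θ = 133.9°: the bracketed kinematic factor |dx/dθ| = 0.013757 m.
ω = v/|dx/dθ| = 3.38/0.013757 = 245.68 rad/s.
N = 60ω/(2π) = 2346.1 rpm.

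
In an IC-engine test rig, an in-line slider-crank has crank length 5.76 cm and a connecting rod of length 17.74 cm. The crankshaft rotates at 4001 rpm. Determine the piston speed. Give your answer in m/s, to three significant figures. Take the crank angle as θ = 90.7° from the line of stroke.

ω = 2π·4001/60 = 419 rad/s
For an in-line slider-crank, x = r cosθ + √(L² − r² sin²θ), so v = −rω sinθ·[1 + r cosθ/√(L² − r² sin²θ)].
With r = 0.0576 m, L = 0.1774 m, θ = 90.7°: √(L² − r² sin²θ) = 0.16779 m.
v = −0.0576·419·0.99993·[1 + 0.0576·-0.01222/0.16779] = -24.03 m/s.
|v| = 24.03 m/s.

24.0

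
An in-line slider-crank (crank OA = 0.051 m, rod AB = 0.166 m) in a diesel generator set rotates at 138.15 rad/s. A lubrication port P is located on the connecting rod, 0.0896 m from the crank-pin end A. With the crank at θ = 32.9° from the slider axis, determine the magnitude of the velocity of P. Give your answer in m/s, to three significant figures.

ω = 138.2 rad/s.  Crank-pin speed |V_A| = rω = 7.0457 m/s, perpendicular to OA.
Rod angle: sinφ = −(r/L) sinθ ⇒ φ = -9.606°; ω_rod = −rω cosθ/√(L²−r²sin²θ) = -36.143 rad/s.
V_P = V_A + ω_rod × AP, with AP = 0.0896 m along the rod.
Components: V_Px = −rω sinθ − a·ω_rod·sinφ = -4.3674 m/s;  V_Py = rω cosθ + a·ω_rod·cosφ = +2.7226 m/s.
|V_P| = √(V_Px² + V_Py²) = 5.1466 m/s.

5.15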